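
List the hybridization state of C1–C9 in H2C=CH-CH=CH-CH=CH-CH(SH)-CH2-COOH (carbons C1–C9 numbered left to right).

C1 sp2, C2 sp2, C3 sp2, C4 sp2, C5 sp2, C6 sp2, C7 sp3, C8 sp3, C9 sp2

C1: 3 σ bonds, plus one π bond; 3 regions of electron density → sp2.
C2 (3 σ bonds, plus one π bond) has steric number 3: sp2.
C3 carries 3 σ bonds, plus one π bond, giving a steric number of 3, so it is sp2.
C4 — 3 σ bonds, plus one π bond. Steric number 3, so sp2.
C5 carries 3 σ bonds, plus one π bond, giving a steric number of 3, so it is sp2.
C6: 3 σ bonds, plus one π bond; 3 regions of electron density → sp2.
C7 — 4 σ bonds. Steric number 4, so sp3.
C8 is sp3: 4 σ bonds, 4 electron-density regions.
C9 has 3 σ bonds, plus one π bond: steric number 3 → sp2.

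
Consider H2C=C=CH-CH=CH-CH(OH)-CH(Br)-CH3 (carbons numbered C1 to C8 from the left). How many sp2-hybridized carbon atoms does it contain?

C1: sp2 ✓
C2: sp
C3: sp2 ✓
C4: sp2 ✓
C5: sp2 ✓
C6: sp3
C7: sp3
C8: sp3
C1, C3, C4, C5 → 4 sp2 carbons.

4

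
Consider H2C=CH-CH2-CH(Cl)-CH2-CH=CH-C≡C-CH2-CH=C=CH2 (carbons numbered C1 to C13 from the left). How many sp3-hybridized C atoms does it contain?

4

C1: sp2
C2: sp2
C3: sp3 ✓
C4: sp3 ✓
C5: sp3 ✓
C6: sp2
C7: sp2
C8: sp
C9: sp
C10: sp3 ✓
C11: sp2
C12: sp
C13: sp2
C3, C4, C5, C10 → 4 sp3 carbons.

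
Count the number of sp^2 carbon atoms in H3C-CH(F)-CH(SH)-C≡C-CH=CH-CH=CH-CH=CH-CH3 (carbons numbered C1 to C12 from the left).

6

C1: sp3
C2: sp3
C3: sp3
C4: sp
C5: sp
C6: sp2 ✓
C7: sp2 ✓
C8: sp2 ✓
C9: sp2 ✓
C10: sp2 ✓
C11: sp2 ✓
C12: sp3
C6, C7, C8, C9, C10, C11 → 6 sp2 carbons.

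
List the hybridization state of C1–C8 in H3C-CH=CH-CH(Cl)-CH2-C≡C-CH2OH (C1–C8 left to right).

C1 sp3, C2 sp2, C3 sp2, C4 sp3, C5 sp3, C6 sp, C7 sp, C8 sp3

C1: 4 σ bonds — 4 electron domains, sp3.
C2 (3 σ bonds, plus one π bond) has steric number 3: sp2.
C3 has 3 σ bonds, plus one π bond: steric number 3 → sp2.
C4 carries 4 σ bonds, giving a steric number of 4, so it is sp3.
C5 — 4 σ bonds. Steric number 4, so sp3.
C6 (2 σ bonds, plus two π bonds) has steric number 2: sp.
C7 is sp: 2 σ bonds, plus two π bonds, 2 electron-density regions.
C8: 4 σ bonds — 4 electron domains, sp3.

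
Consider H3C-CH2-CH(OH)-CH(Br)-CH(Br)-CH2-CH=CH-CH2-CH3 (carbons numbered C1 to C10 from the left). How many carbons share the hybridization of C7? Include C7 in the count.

C7 is sp2 (one π bond).
C1: sp3
C2: sp3
C3: sp3
C4: sp3
C5: sp3
C6: sp3
C7: sp2 ✓
C8: sp2 ✓
C9: sp3
C10: sp3
2 carbons are sp2.

2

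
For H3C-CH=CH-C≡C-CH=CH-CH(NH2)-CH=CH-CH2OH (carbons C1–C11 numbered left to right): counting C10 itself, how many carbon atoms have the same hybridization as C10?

6

C10 is sp2 (one π bond).
C1: sp3
C2: sp2 ✓
C3: sp2 ✓
C4: sp
C5: sp
C6: sp2 ✓
C7: sp2 ✓
C8: sp3
C9: sp2 ✓
C10: sp2 ✓
C11: sp3
6 carbons are sp2.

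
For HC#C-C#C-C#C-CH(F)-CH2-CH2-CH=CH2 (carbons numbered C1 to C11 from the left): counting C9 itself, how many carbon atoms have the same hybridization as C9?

C9 is sp3 (only σ bonds).
C1: sp
C2: sp
C3: sp
C4: sp
C5: sp
C6: sp
C7: sp3 ✓
C8: sp3 ✓
C9: sp3 ✓
C10: sp2
C11: sp2
3 carbons are sp3.

3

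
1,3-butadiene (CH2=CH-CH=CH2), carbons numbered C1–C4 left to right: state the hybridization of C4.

C4 — 3 σ bonds, plus one π bond. Steric number 3, so sp2.

sp²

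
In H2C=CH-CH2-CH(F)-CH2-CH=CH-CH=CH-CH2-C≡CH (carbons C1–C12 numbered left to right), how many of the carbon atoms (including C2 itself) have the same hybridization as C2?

C2 is sp2 (one π bond).
C1: sp2 ✓
C2: sp2 ✓
C3: sp3
C4: sp3
C5: sp3
C6: sp2 ✓
C7: sp2 ✓
C8: sp2 ✓
C9: sp2 ✓
C10: sp3
C11: sp
C12: sp
6 carbons are sp2.

6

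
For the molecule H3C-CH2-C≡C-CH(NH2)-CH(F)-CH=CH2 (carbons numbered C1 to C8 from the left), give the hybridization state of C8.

C8: 3 σ bonds, plus one π bond — 3 electron domains, sp2.

sp2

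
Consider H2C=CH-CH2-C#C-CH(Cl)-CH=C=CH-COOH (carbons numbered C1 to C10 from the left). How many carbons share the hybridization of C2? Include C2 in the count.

5

C2 is sp2 (one π bond).
C1: sp2 ✓
C2: sp2 ✓
C3: sp3
C4: sp
C5: sp
C6: sp3
C7: sp2 ✓
C8: sp
C9: sp2 ✓
C10: sp2 ✓
5 carbons are sp2.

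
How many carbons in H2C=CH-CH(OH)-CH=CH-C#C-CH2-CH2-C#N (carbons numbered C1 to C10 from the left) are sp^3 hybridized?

C1: sp2
C2: sp2
C3: sp3 ✓
C4: sp2
C5: sp2
C6: sp
C7: sp
C8: sp3 ✓
C9: sp3 ✓
C10: sp
C3, C8, C9 → 3 sp3 carbons.

3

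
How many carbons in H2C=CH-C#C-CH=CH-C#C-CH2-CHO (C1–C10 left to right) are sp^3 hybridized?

1

C1: sp2
C2: sp2
C3: sp
C4: sp
C5: sp2
C6: sp2
C7: sp
C8: sp
C9: sp3 ✓
C10: sp2
C9 → 1 sp3 carbon.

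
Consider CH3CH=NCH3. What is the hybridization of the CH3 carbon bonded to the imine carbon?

The CH3 carbon bonded to the imine carbon is sp3: 4 σ bonds, 4 electron-density regions.

sp³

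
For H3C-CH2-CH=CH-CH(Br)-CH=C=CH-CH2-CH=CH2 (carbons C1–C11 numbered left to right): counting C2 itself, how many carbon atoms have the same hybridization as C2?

4

C2 is sp3 (only σ bonds).
C1: sp3 ✓
C2: sp3 ✓
C3: sp2
C4: sp2
C5: sp3 ✓
C6: sp2
C7: sp
C8: sp2
C9: sp3 ✓
C10: sp2
C11: sp2
4 carbons are sp3.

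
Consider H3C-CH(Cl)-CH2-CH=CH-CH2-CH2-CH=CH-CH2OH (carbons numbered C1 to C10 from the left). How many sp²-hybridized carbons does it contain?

C1: sp3
C2: sp3
C3: sp3
C4: sp2 ✓
C5: sp2 ✓
C6: sp3
C7: sp3
C8: sp2 ✓
C9: sp2 ✓
C10: sp3
C4, C5, C8, C9 → 4 sp2 carbons.

4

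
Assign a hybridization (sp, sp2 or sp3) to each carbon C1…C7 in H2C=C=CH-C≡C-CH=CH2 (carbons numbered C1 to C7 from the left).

C1 sp2, C2 sp, C3 sp2, C4 sp, C5 sp, C6 sp2, C7 sp2

C1 (3 σ bonds, plus one π bond) has steric number 3: sp2.
C2: 2 σ bonds, plus two π bonds — 2 electron domains, sp.
C3 has 3 σ bonds, plus one π bond: steric number 3 → sp2.
C4 is sp: 2 σ bonds, plus two π bonds, 2 electron-density regions.
C5 carries 2 σ bonds, plus two π bonds, giving a steric number of 2, so it is sp.
C6 — 3 σ bonds, plus one π bond. Steric number 3, so sp2.
C7 (3 σ bonds, plus one π bond) has steric number 3: sp2.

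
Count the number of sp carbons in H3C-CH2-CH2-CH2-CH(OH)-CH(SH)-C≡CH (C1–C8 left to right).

C1: sp3
C2: sp3
C3: sp3
C4: sp3
C5: sp3
C6: sp3
C7: sp ✓
C8: sp ✓
C7, C8 → 2 sp carbons.

2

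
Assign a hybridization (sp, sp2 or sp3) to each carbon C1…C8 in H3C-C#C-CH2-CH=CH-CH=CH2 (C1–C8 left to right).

C1 carries 4 σ bonds, giving a steric number of 4, so it is sp3.
C2 (2 σ bonds, plus two π bonds) has steric number 2: sp.
C3 — 2 σ bonds, plus two π bonds. Steric number 2, so sp.
C4 is sp3: 4 σ bonds, 4 electron-density regions.
C5 (3 σ bonds, plus one π bond) has steric number 3: sp2.
C6 carries 3 σ bonds, plus one π bond, giving a steric number of 3, so it is sp2.
C7 has 3 σ bonds, plus one π bond: steric number 3 → sp2.
C8: 3 σ bonds, plus one π bond; 3 regions of electron density → sp2.

C1 sp3, C2 sp, C3 sp, C4 sp3, C5 sp2, C6 sp2, C7 sp2, C8 sp2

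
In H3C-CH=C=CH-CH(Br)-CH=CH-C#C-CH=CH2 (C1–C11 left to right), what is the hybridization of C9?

sp

C9 carries 2 σ bonds, plus two π bonds, giving a steric number of 2, so it is sp.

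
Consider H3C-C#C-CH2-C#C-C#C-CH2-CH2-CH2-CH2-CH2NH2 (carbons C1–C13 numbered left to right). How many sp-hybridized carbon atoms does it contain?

6

C1: sp3
C2: sp ✓
C3: sp ✓
C4: sp3
C5: sp ✓
C6: sp ✓
C7: sp ✓
C8: sp ✓
C9: sp3
C10: sp3
C11: sp3
C12: sp3
C13: sp3
C2, C3, C5, C6, C7, C8 → 6 sp carbons.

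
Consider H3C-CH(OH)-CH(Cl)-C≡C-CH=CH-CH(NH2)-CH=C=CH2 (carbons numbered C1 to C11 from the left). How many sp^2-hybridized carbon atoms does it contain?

4

C1: sp3
C2: sp3
C3: sp3
C4: sp
C5: sp
C6: sp2 ✓
C7: sp2 ✓
C8: sp3
C9: sp2 ✓
C10: sp
C11: sp2 ✓
C6, C7, C9, C11 → 4 sp2 carbons.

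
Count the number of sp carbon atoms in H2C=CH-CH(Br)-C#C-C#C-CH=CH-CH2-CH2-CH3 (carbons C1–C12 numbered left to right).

4

C1: sp2
C2: sp2
C3: sp3
C4: sp ✓
C5: sp ✓
C6: sp ✓
C7: sp ✓
C8: sp2
C9: sp2
C10: sp3
C11: sp3
C12: sp3
C4, C5, C6, C7 → 4 sp carbons.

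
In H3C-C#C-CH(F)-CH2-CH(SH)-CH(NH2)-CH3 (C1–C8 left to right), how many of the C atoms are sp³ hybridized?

C1: sp3 ✓
C2: sp
C3: sp
C4: sp3 ✓
C5: sp3 ✓
C6: sp3 ✓
C7: sp3 ✓
C8: sp3 ✓
C1, C4, C5, C6, C7, C8 → 6 sp3 carbons.

6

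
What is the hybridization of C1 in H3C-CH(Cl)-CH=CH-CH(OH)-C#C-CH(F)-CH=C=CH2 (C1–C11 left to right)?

C1 is sp3: 4 σ bonds, 4 electron-density regions.

sp3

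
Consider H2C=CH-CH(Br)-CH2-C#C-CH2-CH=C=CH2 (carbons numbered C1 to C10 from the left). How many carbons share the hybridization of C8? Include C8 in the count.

4

C8 is sp2 (one π bond).
C1: sp2 ✓
C2: sp2 ✓
C3: sp3
C4: sp3
C5: sp
C6: sp
C7: sp3
C8: sp2 ✓
C9: sp
C10: sp2 ✓
4 carbons are sp2.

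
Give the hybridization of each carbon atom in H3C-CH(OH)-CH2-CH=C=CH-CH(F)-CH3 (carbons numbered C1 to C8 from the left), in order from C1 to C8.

C1 carries 4 σ bonds, giving a steric number of 4, so it is sp3.
C2 is sp3: 4 σ bonds, 4 electron-density regions.
C3 has 4 σ bonds: steric number 4 → sp3.
C4 — 3 σ bonds, plus one π bond. Steric number 3, so sp2.
C5 (2 σ bonds, plus two π bonds) has steric number 2: sp.
C6: 3 σ bonds, plus one π bond — 3 electron domains, sp2.
C7 carries 4 σ bonds, giving a steric number of 4, so it is sp3.
C8 carries 4 σ bonds, giving a steric number of 4, so it is sp3.

C1 sp3, C2 sp3, C3 sp3, C4 sp2, C5 sp, C6 sp2, C7 sp3, C8 sp3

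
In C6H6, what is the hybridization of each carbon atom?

Every ring carbon has three σ bonds and contributes one p electron to the aromatic π system.

sp2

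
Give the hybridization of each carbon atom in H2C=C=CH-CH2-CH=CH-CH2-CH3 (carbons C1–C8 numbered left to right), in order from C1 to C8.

C1 has 3 σ bonds, plus one π bond: steric number 3 → sp2.
C2 has 2 σ bonds, plus two π bonds: steric number 2 → sp.
C3 is sp2: 3 σ bonds, plus one π bond, 3 electron-density regions.
C4: 4 σ bonds — 4 electron domains, sp3.
C5 — 3 σ bonds, plus one π bond. Steric number 3, so sp2.
C6: 3 σ bonds, plus one π bond; 3 regions of electron density → sp2.
C7 — 4 σ bonds. Steric number 4, so sp3.
C8 carries 4 σ bonds, giving a steric number of 4, so it is sp3.

C1 sp2, C2 sp, C3 sp2, C4 sp3, C5 sp2, C6 sp2, C7 sp3, C8 sp3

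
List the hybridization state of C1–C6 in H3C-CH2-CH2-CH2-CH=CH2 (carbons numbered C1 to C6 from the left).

C1 sp3, C2 sp3, C3 sp3, C4 sp3, C5 sp2, C6 sp2

C1 is sp3: 4 σ bonds, 4 electron-density regions.
C2 (4 σ bonds) has steric number 4: sp3.
C3 — 4 σ bonds. Steric number 4, so sp3.
C4: 4 σ bonds; 4 regions of electron density → sp3.
C5 carries 3 σ bonds, plus one π bond, giving a steric number of 3, so it is sp2.
C6 has 3 σ bonds, plus one π bond: steric number 3 → sp2.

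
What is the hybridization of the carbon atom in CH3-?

Three σ bonds + one lone pair = steric number 4 → sp3, pyramidal.

sp3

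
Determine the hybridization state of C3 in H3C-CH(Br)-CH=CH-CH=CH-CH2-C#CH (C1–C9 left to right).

sp2

C3 (3 σ bonds, plus one π bond) has steric number 3: sp2.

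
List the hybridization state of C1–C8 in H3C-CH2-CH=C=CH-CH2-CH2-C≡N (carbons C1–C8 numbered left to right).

C1 carries 4 σ bonds, giving a steric number of 4, so it is sp3.
C2: 4 σ bonds — 4 electron domains, sp3.
C3 is sp2: 3 σ bonds, plus one π bond, 3 electron-density regions.
C4: 2 σ bonds, plus two π bonds; 2 regions of electron density → sp.
C5 has 3 σ bonds, plus one π bond: steric number 3 → sp2.
C6 carries 4 σ bonds, giving a steric number of 4, so it is sp3.
C7 carries 4 σ bonds, giving a steric number of 4, so it is sp3.
C8 carries 2 σ bonds, plus two π bonds, giving a steric number of 2, so it is sp.

C1 sp3, C2 sp3, C3 sp2, C4 sp, C5 sp2, C6 sp3, C7 sp3, C8 sp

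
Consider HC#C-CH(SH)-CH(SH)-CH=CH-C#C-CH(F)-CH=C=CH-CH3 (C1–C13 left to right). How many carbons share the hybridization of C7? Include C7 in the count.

C7 is sp (two π bonds).
C1: sp ✓
C2: sp ✓
C3: sp3
C4: sp3
C5: sp2
C6: sp2
C7: sp ✓
C8: sp ✓
C9: sp3
C10: sp2
C11: sp ✓
C12: sp2
C13: sp3
5 carbons are sp.

5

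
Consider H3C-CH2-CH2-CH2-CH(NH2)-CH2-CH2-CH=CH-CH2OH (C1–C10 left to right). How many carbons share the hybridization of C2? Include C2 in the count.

C2 is sp3 (only σ bonds).
C1: sp3 ✓
C2: sp3 ✓
C3: sp3 ✓
C4: sp3 ✓
C5: sp3 ✓
C6: sp3 ✓
C7: sp3 ✓
C8: sp2
C9: sp2
C10: sp3 ✓
8 carbons are sp3.

8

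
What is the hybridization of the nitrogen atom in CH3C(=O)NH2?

sp^2

The nitrogen lone pair is delocalised into the carbonyl π system (amide resonance), so N is planar sp2 rather than the sp3 a naive steric count of 4 would suggest.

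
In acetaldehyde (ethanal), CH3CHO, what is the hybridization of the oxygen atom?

sp2

The oxygen atom is sp2: 1 σ bond and 2 lone pairs, plus one π bond, 3 electron-density regions.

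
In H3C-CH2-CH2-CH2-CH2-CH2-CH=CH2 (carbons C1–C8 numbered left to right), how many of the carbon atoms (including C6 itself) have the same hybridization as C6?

6

C6 is sp3 (only σ bonds).
C1: sp3 ✓
C2: sp3 ✓
C3: sp3 ✓
C4: sp3 ✓
C5: sp3 ✓
C6: sp3 ✓
C7: sp2
C8: sp2
6 carbons are sp3.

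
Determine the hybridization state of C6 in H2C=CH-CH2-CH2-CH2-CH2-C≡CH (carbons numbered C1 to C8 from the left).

C6 has 4 σ bonds: steric number 4 → sp3.

sp³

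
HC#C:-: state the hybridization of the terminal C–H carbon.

The terminal C–H carbon has 2 σ bonds, plus two π bonds: steric number 2 → sp.

sp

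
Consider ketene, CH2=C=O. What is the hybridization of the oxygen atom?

sp^2

The oxygen atom: 1 σ bond and 2 lone pairs, plus one π bond — 3 electron domains, sp2.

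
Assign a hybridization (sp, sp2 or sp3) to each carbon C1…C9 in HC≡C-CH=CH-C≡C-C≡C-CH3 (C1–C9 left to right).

C1 sp, C2 sp, C3 sp2, C4 sp2, C5 sp, C6 sp, C7 sp, C8 sp, C9 sp3

C1 has 2 σ bonds, plus two π bonds: steric number 2 → sp.
C2: 2 σ bonds, plus two π bonds; 2 regions of electron density → sp.
C3: 3 σ bonds, plus one π bond; 3 regions of electron density → sp2.
C4 carries 3 σ bonds, plus one π bond, giving a steric number of 3, so it is sp2.
C5 (2 σ bonds, plus two π bonds) has steric number 2: sp.
C6: 2 σ bonds, plus two π bonds — 2 electron domains, sp.
C7 — 2 σ bonds, plus two π bonds. Steric number 2, so sp.
C8 carries 2 σ bonds, plus two π bonds, giving a steric number of 2, so it is sp.
C9 has 4 σ bonds: steric number 4 → sp3.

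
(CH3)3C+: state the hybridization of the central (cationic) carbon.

Three σ bonds and an empty p orbital; no lone pair → steric number 3 → sp2 and planar.

sp^2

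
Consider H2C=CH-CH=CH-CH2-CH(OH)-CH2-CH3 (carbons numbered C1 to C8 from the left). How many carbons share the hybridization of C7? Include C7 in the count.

C7 is sp3 (only σ bonds).
C1: sp2
C2: sp2
C3: sp2
C4: sp2
C5: sp3 ✓
C6: sp3 ✓
C7: sp3 ✓
C8: sp3 ✓
4 carbons are sp3.

4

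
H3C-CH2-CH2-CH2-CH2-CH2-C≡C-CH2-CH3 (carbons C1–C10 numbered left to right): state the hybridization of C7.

sp

C7 has 2 σ bonds, plus two π bonds: steric number 2 → sp.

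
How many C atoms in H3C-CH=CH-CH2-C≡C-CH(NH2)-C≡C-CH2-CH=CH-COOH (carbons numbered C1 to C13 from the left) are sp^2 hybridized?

5

C1: sp3
C2: sp2 ✓
C3: sp2 ✓
C4: sp3
C5: sp
C6: sp
C7: sp3
C8: sp
C9: sp
C10: sp3
C11: sp2 ✓
C12: sp2 ✓
C13: sp2 ✓
C2, C3, C11, C12, C13 → 5 sp2 carbons.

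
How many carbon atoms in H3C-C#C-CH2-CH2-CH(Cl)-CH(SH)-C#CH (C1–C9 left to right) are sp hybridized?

4

C1: sp3
C2: sp ✓
C3: sp ✓
C4: sp3
C5: sp3
C6: sp3
C7: sp3
C8: sp ✓
C9: sp ✓
C2, C3, C8, C9 → 4 sp carbons.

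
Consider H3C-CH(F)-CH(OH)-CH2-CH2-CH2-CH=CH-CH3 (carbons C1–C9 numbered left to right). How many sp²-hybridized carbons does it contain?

2

C1: sp3
C2: sp3
C3: sp3
C4: sp3
C5: sp3
C6: sp3
C7: sp2 ✓
C8: sp2 ✓
C9: sp3
C7, C8 → 2 sp2 carbons.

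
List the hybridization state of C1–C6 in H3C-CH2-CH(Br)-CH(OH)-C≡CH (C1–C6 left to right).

C1 sp3, C2 sp3, C3 sp3, C4 sp3, C5 sp, C6 sp

C1: 4 σ bonds; 4 regions of electron density → sp3.
C2 carries 4 σ bonds, giving a steric number of 4, so it is sp3.
C3: 4 σ bonds — 4 electron domains, sp3.
C4 has 4 σ bonds: steric number 4 → sp3.
C5 — 2 σ bonds, plus two π bonds. Steric number 2, so sp.
C6 is sp: 2 σ bonds, plus two π bonds, 2 electron-density regions.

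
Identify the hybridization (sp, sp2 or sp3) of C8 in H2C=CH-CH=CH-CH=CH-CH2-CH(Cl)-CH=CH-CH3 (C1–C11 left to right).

C8 — 4 σ bonds. Steric number 4, so sp3.

sp³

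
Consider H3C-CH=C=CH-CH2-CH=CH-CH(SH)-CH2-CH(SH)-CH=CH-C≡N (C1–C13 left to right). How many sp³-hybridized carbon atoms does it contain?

5

C1: sp3 ✓
C2: sp2
C3: sp
C4: sp2
C5: sp3 ✓
C6: sp2
C7: sp2
C8: sp3 ✓
C9: sp3 ✓
C10: sp3 ✓
C11: sp2
C12: sp2
C13: sp
C1, C5, C8, C9, C10 → 5 sp3 carbons.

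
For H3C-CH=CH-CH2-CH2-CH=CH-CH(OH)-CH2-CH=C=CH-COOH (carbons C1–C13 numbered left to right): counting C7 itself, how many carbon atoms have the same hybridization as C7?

C7 is sp2 (one π bond).
C1: sp3
C2: sp2 ✓
C3: sp2 ✓
C4: sp3
C5: sp3
C6: sp2 ✓
C7: sp2 ✓
C8: sp3
C9: sp3
C10: sp2 ✓
C11: sp
C12: sp2 ✓
C13: sp2 ✓
7 carbons are sp2.

7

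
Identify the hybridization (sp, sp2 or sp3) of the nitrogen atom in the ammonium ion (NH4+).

Four σ bonds, no lone pair → sp3, tetrahedral.

sp3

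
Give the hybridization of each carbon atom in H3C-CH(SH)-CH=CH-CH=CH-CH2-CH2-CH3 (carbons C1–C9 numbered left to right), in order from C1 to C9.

C1 — 4 σ bonds. Steric number 4, so sp3.
C2 carries 4 σ bonds, giving a steric number of 4, so it is sp3.
C3 — 3 σ bonds, plus one π bond. Steric number 3, so sp2.
C4 carries 3 σ bonds, plus one π bond, giving a steric number of 3, so it is sp2.
C5: 3 σ bonds, plus one π bond — 3 electron domains, sp2.
C6 — 3 σ bonds, plus one π bond. Steric number 3, so sp2.
C7: 4 σ bonds — 4 electron domains, sp3.
C8: 4 σ bonds — 4 electron domains, sp3.
C9 — 4 σ bonds. Steric number 4, so sp3.

C1 sp3, C2 sp3, C3 sp2, C4 sp2, C5 sp2, C6 sp2, C7 sp3, C8 sp3, C9 sp3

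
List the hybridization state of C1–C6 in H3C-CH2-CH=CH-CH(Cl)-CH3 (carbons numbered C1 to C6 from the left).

C1 is sp3: 4 σ bonds, 4 electron-density regions.
C2 — 4 σ bonds. Steric number 4, so sp3.
C3 — 3 σ bonds, plus one π bond. Steric number 3, so sp2.
C4: 3 σ bonds, plus one π bond — 3 electron domains, sp2.
C5 has 4 σ bonds: steric number 4 → sp3.
C6 carries 4 σ bonds, giving a steric number of 4, so it is sp3.

C1 sp3, C2 sp3, C3 sp2, C4 sp2, C5 sp3, C6 sp3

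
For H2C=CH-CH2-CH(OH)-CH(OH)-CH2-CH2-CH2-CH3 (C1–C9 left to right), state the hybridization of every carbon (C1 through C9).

C1: 3 σ bonds, plus one π bond; 3 regions of electron density → sp2.
C2 has 3 σ bonds, plus one π bond: steric number 3 → sp2.
C3: 4 σ bonds; 4 regions of electron density → sp3.
C4 has 4 σ bonds: steric number 4 → sp3.
C5 (4 σ bonds) has steric number 4: sp3.
C6: 4 σ bonds — 4 electron domains, sp3.
C7: 4 σ bonds; 4 regions of electron density → sp3.
C8 has 4 σ bonds: steric number 4 → sp3.
C9: 4 σ bonds — 4 electron domains, sp3.

C1 sp2, C2 sp2, C3 sp3, C4 sp3, C5 sp3, C6 sp3, C7 sp3, C8 sp3, C9 sp3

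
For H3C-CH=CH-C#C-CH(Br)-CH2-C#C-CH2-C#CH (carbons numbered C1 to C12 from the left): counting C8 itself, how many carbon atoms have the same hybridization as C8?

C8 is sp (two π bonds).
C1: sp3
C2: sp2
C3: sp2
C4: sp ✓
C5: sp ✓
C6: sp3
C7: sp3
C8: sp ✓
C9: sp ✓
C10: sp3
C11: sp ✓
C12: sp ✓
6 carbons are sp.

6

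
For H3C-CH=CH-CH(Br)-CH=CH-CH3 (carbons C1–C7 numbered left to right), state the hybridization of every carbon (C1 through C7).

C1 sp3, C2 sp2, C3 sp2, C4 sp3, C5 sp2, C6 sp2, C7 sp3

C1 has 4 σ bonds: steric number 4 → sp3.
C2 is sp2: 3 σ bonds, plus one π bond, 3 electron-density regions.
C3 — 3 σ bonds, plus one π bond. Steric number 3, so sp2.
C4 has 4 σ bonds: steric number 4 → sp3.
C5 (3 σ bonds, plus one π bond) has steric number 3: sp2.
C6 has 3 σ bonds, plus one π bond: steric number 3 → sp2.
C7: 4 σ bonds — 4 electron domains, sp3.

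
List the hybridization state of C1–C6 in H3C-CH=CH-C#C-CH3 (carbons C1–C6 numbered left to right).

C1 — 4 σ bonds. Steric number 4, so sp3.
C2 — 3 σ bonds, plus one π bond. Steric number 3, so sp2.
C3 carries 3 σ bonds, plus one π bond, giving a steric number of 3, so it is sp2.
C4: 2 σ bonds, plus two π bonds — 2 electron domains, sp.
C5: 2 σ bonds, plus two π bonds — 2 electron domains, sp.
C6 is sp3: 4 σ bonds, 4 electron-density regions.

C1 sp3, C2 sp2, C3 sp2, C4 sp, C5 sp, C6 sp3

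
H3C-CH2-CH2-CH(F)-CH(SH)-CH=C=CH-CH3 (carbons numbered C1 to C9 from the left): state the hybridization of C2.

sp³

C2: 4 σ bonds — 4 electron domains, sp3.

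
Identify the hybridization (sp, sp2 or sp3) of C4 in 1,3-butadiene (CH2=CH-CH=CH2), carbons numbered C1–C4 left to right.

C4: 3 σ bonds, plus one π bond — 3 electron domains, sp2.

sp2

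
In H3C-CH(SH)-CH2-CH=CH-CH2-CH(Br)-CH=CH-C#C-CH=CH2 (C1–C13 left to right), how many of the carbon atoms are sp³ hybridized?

C1: sp3 ✓
C2: sp3 ✓
C3: sp3 ✓
C4: sp2
C5: sp2
C6: sp3 ✓
C7: sp3 ✓
C8: sp2
C9: sp2
C10: sp
C11: sp
C12: sp2
C13: sp2
C1, C2, C3, C6, C7 → 5 sp3 carbons.

5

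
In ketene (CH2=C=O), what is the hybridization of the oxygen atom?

The oxygen atom (1 σ bond and 2 lone pairs, plus one π bond) has steric number 3: sp2.

sp2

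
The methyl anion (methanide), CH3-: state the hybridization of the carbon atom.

Three σ bonds + one lone pair = steric number 4 → sp3, pyramidal.

sp^3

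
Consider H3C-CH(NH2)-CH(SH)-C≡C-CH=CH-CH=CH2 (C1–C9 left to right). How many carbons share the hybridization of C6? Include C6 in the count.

C6 is sp2 (one π bond).
C1: sp3
C2: sp3
C3: sp3
C4: sp
C5: sp
C6: sp2 ✓
C7: sp2 ✓
C8: sp2 ✓
C9: sp2 ✓
4 carbons are sp2.

4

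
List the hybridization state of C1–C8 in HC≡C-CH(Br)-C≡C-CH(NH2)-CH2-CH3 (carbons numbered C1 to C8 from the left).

C1 sp, C2 sp, C3 sp3, C4 sp, C5 sp, C6 sp3, C7 sp3, C8 sp3

C1 carries 2 σ bonds, plus two π bonds, giving a steric number of 2, so it is sp.
C2 carries 2 σ bonds, plus two π bonds, giving a steric number of 2, so it is sp.
C3 carries 4 σ bonds, giving a steric number of 4, so it is sp3.
C4 (2 σ bonds, plus two π bonds) has steric number 2: sp.
C5 carries 2 σ bonds, plus two π bonds, giving a steric number of 2, so it is sp.
C6 (4 σ bonds) has steric number 4: sp3.
C7 carries 4 σ bonds, giving a steric number of 4, so it is sp3.
C8 (4 σ bonds) has steric number 4: sp3.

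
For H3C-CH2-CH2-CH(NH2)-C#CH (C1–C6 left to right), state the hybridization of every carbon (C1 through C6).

C1 carries 4 σ bonds, giving a steric number of 4, so it is sp3.
C2 is sp3: 4 σ bonds, 4 electron-density regions.
C3: 4 σ bonds; 4 regions of electron density → sp3.
C4 is sp3: 4 σ bonds, 4 electron-density regions.
C5: 2 σ bonds, plus two π bonds; 2 regions of electron density → sp.
C6 carries 2 σ bonds, plus two π bonds, giving a steric number of 2, so it is sp.

C1 sp3, C2 sp3, C3 sp3, C4 sp3, C5 sp, C6 sp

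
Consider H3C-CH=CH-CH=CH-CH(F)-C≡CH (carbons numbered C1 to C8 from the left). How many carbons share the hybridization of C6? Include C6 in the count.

C6 is sp3 (only σ bonds).
C1: sp3 ✓
C2: sp2
C3: sp2
C4: sp2
C5: sp2
C6: sp3 ✓
C7: sp
C8: sp
2 carbons are sp3.

2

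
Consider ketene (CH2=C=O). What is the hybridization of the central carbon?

The central carbon — 2 σ bonds, plus two π bonds. Steric number 2, so sp.

sp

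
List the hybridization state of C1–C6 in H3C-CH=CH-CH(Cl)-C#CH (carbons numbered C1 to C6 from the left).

C1 sp3, C2 sp2, C3 sp2, C4 sp3, C5 sp, C6 sp

C1: 4 σ bonds — 4 electron domains, sp3.
C2 is sp2: 3 σ bonds, plus one π bond, 3 electron-density regions.
C3 is sp2: 3 σ bonds, plus one π bond, 3 electron-density regions.
C4: 4 σ bonds; 4 regions of electron density → sp3.
C5 — 2 σ bonds, plus two π bonds. Steric number 2, so sp.
C6: 2 σ bonds, plus two π bonds — 2 electron domains, sp.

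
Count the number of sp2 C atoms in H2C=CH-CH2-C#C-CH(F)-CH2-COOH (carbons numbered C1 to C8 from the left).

3

C1: sp2 ✓
C2: sp2 ✓
C3: sp3
C4: sp
C5: sp
C6: sp3
C7: sp3
C8: sp2 ✓
C1, C2, C8 → 3 sp2 carbons.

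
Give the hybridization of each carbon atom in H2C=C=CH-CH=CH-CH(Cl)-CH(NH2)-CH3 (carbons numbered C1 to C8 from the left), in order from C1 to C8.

C1: 3 σ bonds, plus one π bond — 3 electron domains, sp2.
C2 — 2 σ bonds, plus two π bonds. Steric number 2, so sp.
C3 (3 σ bonds, plus one π bond) has steric number 3: sp2.
C4 (3 σ bonds, plus one π bond) has steric number 3: sp2.
C5 — 3 σ bonds, plus one π bond. Steric number 3, so sp2.
C6: 4 σ bonds; 4 regions of electron density → sp3.
C7 (4 σ bonds) has steric number 4: sp3.
C8 has 4 σ bonds: steric number 4 → sp3.

C1 sp2, C2 sp, C3 sp2, C4 sp2, C5 sp2, C6 sp3, C7 sp3, C8 sp3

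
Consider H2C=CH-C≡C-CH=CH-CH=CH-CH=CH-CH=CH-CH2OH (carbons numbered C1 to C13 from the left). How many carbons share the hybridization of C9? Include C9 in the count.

10

C9 is sp2 (one π bond).
C1: sp2 ✓
C2: sp2 ✓
C3: sp
C4: sp
C5: sp2 ✓
C6: sp2 ✓
C7: sp2 ✓
C8: sp2 ✓
C9: sp2 ✓
C10: sp2 ✓
C11: sp2 ✓
C12: sp2 ✓
C13: sp3
10 carbons are sp2.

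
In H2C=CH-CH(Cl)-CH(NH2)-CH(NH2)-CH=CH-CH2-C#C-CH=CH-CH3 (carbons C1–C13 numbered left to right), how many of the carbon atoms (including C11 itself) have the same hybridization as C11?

C11 is sp2 (one π bond).
C1: sp2 ✓
C2: sp2 ✓
C3: sp3
C4: sp3
C5: sp3
C6: sp2 ✓
C7: sp2 ✓
C8: sp3
C9: sp
C10: sp
C11: sp2 ✓
C12: sp2 ✓
C13: sp3
6 carbons are sp2.

6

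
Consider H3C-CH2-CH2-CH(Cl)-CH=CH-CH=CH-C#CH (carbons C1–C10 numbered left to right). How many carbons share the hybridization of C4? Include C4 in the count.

C4 is sp3 (only σ bonds).
C1: sp3 ✓
C2: sp3 ✓
C3: sp3 ✓
C4: sp3 ✓
C5: sp2
C6: sp2
C7: sp2
C8: sp2
C9: sp
C10: sp
4 carbons are sp3.

4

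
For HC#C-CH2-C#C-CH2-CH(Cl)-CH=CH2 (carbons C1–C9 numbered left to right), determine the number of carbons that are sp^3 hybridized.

C1: sp
C2: sp
C3: sp3 ✓
C4: sp
C5: sp
C6: sp3 ✓
C7: sp3 ✓
C8: sp2
C9: sp2
C3, C6, C7 → 3 sp3 carbons.

3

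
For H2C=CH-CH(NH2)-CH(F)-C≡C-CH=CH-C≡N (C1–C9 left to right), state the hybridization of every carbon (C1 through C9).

C1 sp2, C2 sp2, C3 sp3, C4 sp3, C5 sp, C6 sp, C7 sp2, C8 sp2, C9 sp

C1: 3 σ bonds, plus one π bond; 3 regions of electron density → sp2.
C2 has 3 σ bonds, plus one π bond: steric number 3 → sp2.
C3: 4 σ bonds; 4 regions of electron density → sp3.
C4: 4 σ bonds; 4 regions of electron density → sp3.
C5 is sp: 2 σ bonds, plus two π bonds, 2 electron-density regions.
C6 has 2 σ bonds, plus two π bonds: steric number 2 → sp.
C7: 3 σ bonds, plus one π bond; 3 regions of electron density → sp2.
C8 has 3 σ bonds, plus one π bond: steric number 3 → sp2.
C9 — 2 σ bonds, plus two π bonds. Steric number 2, so sp.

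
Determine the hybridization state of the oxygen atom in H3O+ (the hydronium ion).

sp3

Three σ bonds + one lone pair = steric number 4 → sp3.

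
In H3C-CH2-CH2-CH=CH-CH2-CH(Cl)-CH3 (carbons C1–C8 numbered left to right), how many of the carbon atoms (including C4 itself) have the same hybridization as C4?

2

C4 is sp2 (one π bond).
C1: sp3
C2: sp3
C3: sp3
C4: sp2 ✓
C5: sp2 ✓
C6: sp3
C7: sp3
C8: sp3
2 carbons are sp2.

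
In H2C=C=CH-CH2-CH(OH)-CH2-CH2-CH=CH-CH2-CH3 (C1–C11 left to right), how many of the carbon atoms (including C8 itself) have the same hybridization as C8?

4

C8 is sp2 (one π bond).
C1: sp2 ✓
C2: sp
C3: sp2 ✓
C4: sp3
C5: sp3
C6: sp3
C7: sp3
C8: sp2 ✓
C9: sp2 ✓
C10: sp3
C11: sp3
4 carbons are sp2.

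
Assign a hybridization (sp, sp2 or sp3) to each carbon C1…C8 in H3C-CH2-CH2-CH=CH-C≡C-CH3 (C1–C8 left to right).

C1 sp3, C2 sp3, C3 sp3, C4 sp2, C5 sp2, C6 sp, C7 sp, C8 sp3

C1: 4 σ bonds; 4 regions of electron density → sp3.
C2: 4 σ bonds — 4 electron domains, sp3.
C3 carries 4 σ bonds, giving a steric number of 4, so it is sp3.
C4 carries 3 σ bonds, plus one π bond, giving a steric number of 3, so it is sp2.
C5 carries 3 σ bonds, plus one π bond, giving a steric number of 3, so it is sp2.
C6: 2 σ bonds, plus two π bonds; 2 regions of electron density → sp.
C7: 2 σ bonds, plus two π bonds — 2 electron domains, sp.
C8 (4 σ bonds) has steric number 4: sp3.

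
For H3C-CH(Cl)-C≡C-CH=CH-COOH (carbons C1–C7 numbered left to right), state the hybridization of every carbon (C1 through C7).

C1: 4 σ bonds; 4 regions of electron density → sp3.
C2 has 4 σ bonds: steric number 4 → sp3.
C3 is sp: 2 σ bonds, plus two π bonds, 2 electron-density regions.
C4 is sp: 2 σ bonds, plus two π bonds, 2 electron-density regions.
C5: 3 σ bonds, plus one π bond — 3 electron domains, sp2.
C6 carries 3 σ bonds, plus one π bond, giving a steric number of 3, so it is sp2.
C7 carries 3 σ bonds, plus one π bond, giving a steric number of 3, so it is sp2.

C1 sp3, C2 sp3, C3 sp, C4 sp, C5 sp2, C6 sp2, C7 sp2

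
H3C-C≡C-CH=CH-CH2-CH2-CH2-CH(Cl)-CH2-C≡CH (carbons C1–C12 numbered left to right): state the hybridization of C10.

C10: 4 σ bonds — 4 electron domains, sp3.

sp3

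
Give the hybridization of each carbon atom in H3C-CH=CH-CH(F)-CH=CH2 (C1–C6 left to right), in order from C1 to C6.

C1 carries 4 σ bonds, giving a steric number of 4, so it is sp3.
C2 carries 3 σ bonds, plus one π bond, giving a steric number of 3, so it is sp2.
C3 has 3 σ bonds, plus one π bond: steric number 3 → sp2.
C4: 4 σ bonds — 4 electron domains, sp3.
C5 — 3 σ bonds, plus one π bond. Steric number 3, so sp2.
C6 has 3 σ bonds, plus one π bond: steric number 3 → sp2.

C1 sp3, C2 sp2, C3 sp2, C4 sp3, C5 sp2, C6 sp2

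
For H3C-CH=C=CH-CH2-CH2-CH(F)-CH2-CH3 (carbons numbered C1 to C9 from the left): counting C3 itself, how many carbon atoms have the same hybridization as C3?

C3 is sp (two π bonds).
C1: sp3
C2: sp2
C3: sp ✓
C4: sp2
C5: sp3
C6: sp3
C7: sp3
C8: sp3
C9: sp3
1 carbon is sp.

1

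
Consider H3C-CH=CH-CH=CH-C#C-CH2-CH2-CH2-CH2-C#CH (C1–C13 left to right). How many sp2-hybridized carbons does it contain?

4

C1: sp3
C2: sp2 ✓
C3: sp2 ✓
C4: sp2 ✓
C5: sp2 ✓
C6: sp
C7: sp
C8: sp3
C9: sp3
C10: sp3
C11: sp3
C12: sp
C13: sp
C2, C3, C4, C5 → 4 sp2 carbons.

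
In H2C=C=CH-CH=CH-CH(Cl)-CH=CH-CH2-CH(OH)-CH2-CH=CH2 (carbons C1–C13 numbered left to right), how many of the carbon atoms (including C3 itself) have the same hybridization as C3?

C3 is sp2 (one π bond).
C1: sp2 ✓
C2: sp
C3: sp2 ✓
C4: sp2 ✓
C5: sp2 ✓
C6: sp3
C7: sp2 ✓
C8: sp2 ✓
C9: sp3
C10: sp3
C11: sp3
C12: sp2 ✓
C13: sp2 ✓
8 carbons are sp2.

8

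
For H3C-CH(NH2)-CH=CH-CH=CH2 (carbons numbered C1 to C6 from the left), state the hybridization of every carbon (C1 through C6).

C1 (4 σ bonds) has steric number 4: sp3.
C2 has 4 σ bonds: steric number 4 → sp3.
C3 is sp2: 3 σ bonds, plus one π bond, 3 electron-density regions.
C4 is sp2: 3 σ bonds, plus one π bond, 3 electron-density regions.
C5 is sp2: 3 σ bonds, plus one π bond, 3 electron-density regions.
C6: 3 σ bonds, plus one π bond; 3 regions of electron density → sp2.

C1 sp3, C2 sp3, C3 sp2, C4 sp2, C5 sp2, C6 sp2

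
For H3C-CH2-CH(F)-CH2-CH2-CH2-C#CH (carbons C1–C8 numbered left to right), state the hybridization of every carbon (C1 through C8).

C1 has 4 σ bonds: steric number 4 → sp3.
C2 (4 σ bonds) has steric number 4: sp3.
C3 (4 σ bonds) has steric number 4: sp3.
C4 — 4 σ bonds. Steric number 4, so sp3.
C5: 4 σ bonds — 4 electron domains, sp3.
C6: 4 σ bonds — 4 electron domains, sp3.
C7 carries 2 σ bonds, plus two π bonds, giving a steric number of 2, so it is sp.
C8: 2 σ bonds, plus two π bonds; 2 regions of electron density → sp.

C1 sp3, C2 sp3, C3 sp3, C4 sp3, C5 sp3, C6 sp3, C7 sp, C8 sp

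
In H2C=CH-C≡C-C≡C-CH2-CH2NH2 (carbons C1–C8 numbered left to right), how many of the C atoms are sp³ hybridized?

C1: sp2
C2: sp2
C3: sp
C4: sp
C5: sp
C6: sp
C7: sp3 ✓
C8: sp3 ✓
C7, C8 → 2 sp3 carbons.

2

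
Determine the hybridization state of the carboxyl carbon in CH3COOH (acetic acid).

The carboxyl carbon carries 3 σ bonds, plus one π bond, giving a steric number of 3, so it is sp2.

sp^2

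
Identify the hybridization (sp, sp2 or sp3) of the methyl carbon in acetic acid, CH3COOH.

The methyl carbon: 4 σ bonds; 4 regions of electron density → sp3.

sp³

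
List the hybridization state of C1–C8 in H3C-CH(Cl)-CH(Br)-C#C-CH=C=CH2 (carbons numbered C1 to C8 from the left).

C1 (4 σ bonds) has steric number 4: sp3.
C2 is sp3: 4 σ bonds, 4 electron-density regions.
C3 is sp3: 4 σ bonds, 4 electron-density regions.
C4 has 2 σ bonds, plus two π bonds: steric number 2 → sp.
C5: 2 σ bonds, plus two π bonds — 2 electron domains, sp.
C6 — 3 σ bonds, plus one π bond. Steric number 3, so sp2.
C7 (2 σ bonds, plus two π bonds) has steric number 2: sp.
C8 carries 3 σ bonds, plus one π bond, giving a steric number of 3, so it is sp2.

C1 sp3, C2 sp3, C3 sp3, C4 sp, C5 sp, C6 sp2, C7 sp, C8 sp2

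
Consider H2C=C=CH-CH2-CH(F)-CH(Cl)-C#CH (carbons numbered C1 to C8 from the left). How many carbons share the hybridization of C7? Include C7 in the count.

C7 is sp (two π bonds).
C1: sp2
C2: sp ✓
C3: sp2
C4: sp3
C5: sp3
C6: sp3
C7: sp ✓
C8: sp ✓
3 carbons are sp.

3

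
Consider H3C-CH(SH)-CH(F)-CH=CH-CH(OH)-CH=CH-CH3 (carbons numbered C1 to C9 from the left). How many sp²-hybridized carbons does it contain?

C1: sp3
C2: sp3
C3: sp3
C4: sp2 ✓
C5: sp2 ✓
C6: sp3
C7: sp2 ✓
C8: sp2 ✓
C9: sp3
C4, C5, C7, C8 → 4 sp2 carbons.

4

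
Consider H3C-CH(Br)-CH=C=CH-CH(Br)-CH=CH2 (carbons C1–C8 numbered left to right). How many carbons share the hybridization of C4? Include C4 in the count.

1

C4 is sp (two π bonds).
C1: sp3
C2: sp3
C3: sp2
C4: sp ✓
C5: sp2
C6: sp3
C7: sp2
C8: sp2
1 carbon is sp.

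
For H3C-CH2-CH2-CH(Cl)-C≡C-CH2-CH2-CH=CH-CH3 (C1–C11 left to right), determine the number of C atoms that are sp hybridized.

C1: sp3
C2: sp3
C3: sp3
C4: sp3
C5: sp ✓
C6: sp ✓
C7: sp3
C8: sp3
C9: sp2
C10: sp2
C11: sp3
C5, C6 → 2 sp carbons.

2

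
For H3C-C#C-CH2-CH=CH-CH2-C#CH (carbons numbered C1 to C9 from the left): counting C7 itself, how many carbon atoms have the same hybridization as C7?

C7 is sp3 (only σ bonds).
C1: sp3 ✓
C2: sp
C3: sp
C4: sp3 ✓
C5: sp2
C6: sp2
C7: sp3 ✓
C8: sp
C9: sp
3 carbons are sp3.

3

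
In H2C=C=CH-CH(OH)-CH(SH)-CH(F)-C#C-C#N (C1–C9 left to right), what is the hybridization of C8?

sp

C8 carries 2 σ bonds, plus two π bonds, giving a steric number of 2, so it is sp.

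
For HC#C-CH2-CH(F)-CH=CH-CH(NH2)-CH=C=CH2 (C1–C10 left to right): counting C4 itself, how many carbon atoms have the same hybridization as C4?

3

C4 is sp3 (only σ bonds).
C1: sp
C2: sp
C3: sp3 ✓
C4: sp3 ✓
C5: sp2
C6: sp2
C7: sp3 ✓
C8: sp2
C9: sp
C10: sp2
3 carbons are sp3.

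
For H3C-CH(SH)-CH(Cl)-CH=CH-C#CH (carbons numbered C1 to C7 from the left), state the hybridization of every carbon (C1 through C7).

C1 sp3, C2 sp3, C3 sp3, C4 sp2, C5 sp2, C6 sp, C7 sp

C1 is sp3: 4 σ bonds, 4 electron-density regions.
C2 is sp3: 4 σ bonds, 4 electron-density regions.
C3 is sp3: 4 σ bonds, 4 electron-density regions.
C4 is sp2: 3 σ bonds, plus one π bond, 3 electron-density regions.
C5: 3 σ bonds, plus one π bond; 3 regions of electron density → sp2.
C6 has 2 σ bonds, plus two π bonds: steric number 2 → sp.
C7 (2 σ bonds, plus two π bonds) has steric number 2: sp.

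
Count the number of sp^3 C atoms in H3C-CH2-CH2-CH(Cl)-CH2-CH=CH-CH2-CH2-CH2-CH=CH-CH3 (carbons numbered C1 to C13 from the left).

C1: sp3 ✓
C2: sp3 ✓
C3: sp3 ✓
C4: sp3 ✓
C5: sp3 ✓
C6: sp2
C7: sp2
C8: sp3 ✓
C9: sp3 ✓
C10: sp3 ✓
C11: sp2
C12: sp2
C13: sp3 ✓
C1, C2, C3, C4, C5, C8, C9, C10, C13 → 9 sp3 carbons.

9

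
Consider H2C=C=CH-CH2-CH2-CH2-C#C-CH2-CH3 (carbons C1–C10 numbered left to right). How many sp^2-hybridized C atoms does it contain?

2

C1: sp2 ✓
C2: sp
C3: sp2 ✓
C4: sp3
C5: sp3
C6: sp3
C7: sp
C8: sp
C9: sp3
C10: sp3
C1, C3 → 2 sp2 carbons.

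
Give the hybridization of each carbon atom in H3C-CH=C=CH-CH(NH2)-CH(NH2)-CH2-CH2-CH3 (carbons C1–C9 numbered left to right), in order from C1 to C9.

C1 is sp3: 4 σ bonds, 4 electron-density regions.
C2 is sp2: 3 σ bonds, plus one π bond, 3 electron-density regions.
C3 (2 σ bonds, plus two π bonds) has steric number 2: sp.
C4 — 3 σ bonds, plus one π bond. Steric number 3, so sp2.
C5: 4 σ bonds — 4 electron domains, sp3.
C6 has 4 σ bonds: steric number 4 → sp3.
C7 — 4 σ bonds. Steric number 4, so sp3.
C8 — 4 σ bonds. Steric number 4, so sp3.
C9 — 4 σ bonds. Steric number 4, so sp3.

C1 sp3, C2 sp2, C3 sp, C4 sp2, C5 sp3, C6 sp3, C7 sp3, C8 sp3, C9 sp3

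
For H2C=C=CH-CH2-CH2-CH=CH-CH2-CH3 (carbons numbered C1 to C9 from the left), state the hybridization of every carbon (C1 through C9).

C1: 3 σ bonds, plus one π bond; 3 regions of electron density → sp2.
C2: 2 σ bonds, plus two π bonds; 2 regions of electron density → sp.
C3 carries 3 σ bonds, plus one π bond, giving a steric number of 3, so it is sp2.
C4 has 4 σ bonds: steric number 4 → sp3.
C5 carries 4 σ bonds, giving a steric number of 4, so it is sp3.
C6 is sp2: 3 σ bonds, plus one π bond, 3 electron-density regions.
C7: 3 σ bonds, plus one π bond — 3 electron domains, sp2.
C8: 4 σ bonds; 4 regions of electron density → sp3.
C9 is sp3: 4 σ bonds, 4 electron-density regions.

C1 sp2, C2 sp, C3 sp2, C4 sp3, C5 sp3, C6 sp2, C7 sp2, C8 sp3, C9 sp3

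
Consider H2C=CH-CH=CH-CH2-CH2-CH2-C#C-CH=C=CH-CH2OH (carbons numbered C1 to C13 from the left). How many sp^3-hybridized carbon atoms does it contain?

4

C1: sp2
C2: sp2
C3: sp2
C4: sp2
C5: sp3 ✓
C6: sp3 ✓
C7: sp3 ✓
C8: sp
C9: sp
C10: sp2
C11: sp
C12: sp2
C13: sp3 ✓
C5, C6, C7, C13 → 4 sp3 carbons.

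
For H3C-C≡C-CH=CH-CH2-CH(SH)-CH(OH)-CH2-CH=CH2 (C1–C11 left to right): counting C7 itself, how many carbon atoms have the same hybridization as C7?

5

C7 is sp3 (only σ bonds).
C1: sp3 ✓
C2: sp
C3: sp
C4: sp2
C5: sp2
C6: sp3 ✓
C7: sp3 ✓
C8: sp3 ✓
C9: sp3 ✓
C10: sp2
C11: sp2
5 carbons are sp3.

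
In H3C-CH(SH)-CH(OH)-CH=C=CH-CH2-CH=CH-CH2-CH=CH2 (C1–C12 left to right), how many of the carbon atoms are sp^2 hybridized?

C1: sp3
C2: sp3
C3: sp3
C4: sp2 ✓
C5: sp
C6: sp2 ✓
C7: sp3
C8: sp2 ✓
C9: sp2 ✓
C10: sp3
C11: sp2 ✓
C12: sp2 ✓
C4, C6, C8, C9, C11, C12 → 6 sp2 carbons.

6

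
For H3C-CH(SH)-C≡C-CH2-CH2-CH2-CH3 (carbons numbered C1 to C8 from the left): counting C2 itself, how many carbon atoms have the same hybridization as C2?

C2 is sp3 (only σ bonds).
C1: sp3 ✓
C2: sp3 ✓
C3: sp
C4: sp
C5: sp3 ✓
C6: sp3 ✓
C7: sp3 ✓
C8: sp3 ✓
6 carbons are sp3.

6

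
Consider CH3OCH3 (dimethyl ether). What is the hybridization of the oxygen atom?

Two σ bonds + two lone pairs = steric number 4 → sp3.

sp³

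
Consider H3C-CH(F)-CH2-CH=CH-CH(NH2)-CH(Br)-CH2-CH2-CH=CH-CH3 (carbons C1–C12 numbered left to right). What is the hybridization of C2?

C2 is sp3: 4 σ bonds, 4 electron-density regions.

sp³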